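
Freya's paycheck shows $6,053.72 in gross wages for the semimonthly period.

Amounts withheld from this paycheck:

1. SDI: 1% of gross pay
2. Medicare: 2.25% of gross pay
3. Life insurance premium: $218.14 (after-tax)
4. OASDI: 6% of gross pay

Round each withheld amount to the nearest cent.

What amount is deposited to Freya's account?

$5,275.61

Medicare: $6,053.72 × 0.0225 = $136.21
OASDI: $6,053.72 × 0.06 = $363.22
SDI: $6,053.72 × 0.01 = $60.54
Life insurance premium: $218.14
Total deductions = $136.21 + $363.22 + $60.54 + $218.14 = $778.11
Net pay = $6,053.72 − $778.11 = $5,275.61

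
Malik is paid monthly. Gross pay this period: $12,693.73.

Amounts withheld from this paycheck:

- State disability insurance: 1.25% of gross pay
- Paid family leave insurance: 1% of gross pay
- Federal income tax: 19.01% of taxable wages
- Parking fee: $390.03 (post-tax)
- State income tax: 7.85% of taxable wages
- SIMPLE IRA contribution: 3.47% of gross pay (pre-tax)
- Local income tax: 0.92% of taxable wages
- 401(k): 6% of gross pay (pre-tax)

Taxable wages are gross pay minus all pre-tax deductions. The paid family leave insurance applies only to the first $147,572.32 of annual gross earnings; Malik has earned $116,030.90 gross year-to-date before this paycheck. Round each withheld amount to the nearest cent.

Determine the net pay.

$7,623.63

401(k): $12,693.73 × 0.06 = $761.62
SIMPLE IRA contribution: $12,693.73 × 0.0347 = $440.47
Pre-tax total = $761.62 + $440.47 = $1,202.09
Taxable wages = $12,693.73 − $1,202.09 = $11,491.64
State income tax: $11,491.64 × 0.0785 = $902.09
Local income tax: $11,491.64 × 0.0092 = $105.72
Federal income tax: $11,491.64 × 0.1901 = $2,184.56
Paid family leave insurance: cap not yet reached, full $12,693.73 is subject → $12,693.73 × 0.01 = $126.94
State disability insurance: $12,693.73 × 0.0125 = $158.67
Parking fee: $390.03
Total deductions = $761.62 + $440.47 + $902.09 + $105.72 + $2,184.56 + $126.94 + $158.67 + $390.03 = $5,070.10
Net pay = $12,693.73 − $5,070.10 = $7,623.63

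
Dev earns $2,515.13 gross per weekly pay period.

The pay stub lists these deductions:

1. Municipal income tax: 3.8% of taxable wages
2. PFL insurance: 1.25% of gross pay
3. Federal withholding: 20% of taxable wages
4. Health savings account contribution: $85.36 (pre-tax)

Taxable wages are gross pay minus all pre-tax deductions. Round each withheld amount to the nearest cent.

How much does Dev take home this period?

$1,820.05

Health savings account contribution: $85.36
Taxable wages = $2,515.13 − $85.36 = $2,429.77
Federal withholding: $2,429.77 × 0.2 = $485.95
Municipal income tax: $2,429.77 × 0.038 = $92.33
PFL insurance: $2,515.13 × 0.0125 = $31.44
Total deductions = $85.36 + $485.95 + $92.33 + $31.44 = $695.08
Net pay = $2,515.13 − $695.08 = $1,820.05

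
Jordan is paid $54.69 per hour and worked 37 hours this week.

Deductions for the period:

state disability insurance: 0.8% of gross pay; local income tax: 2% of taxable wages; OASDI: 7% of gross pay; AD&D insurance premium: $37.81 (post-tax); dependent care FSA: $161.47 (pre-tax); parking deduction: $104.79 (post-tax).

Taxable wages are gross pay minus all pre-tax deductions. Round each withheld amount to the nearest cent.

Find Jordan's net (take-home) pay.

$1,524.38

Gross pay: 37 × $54.69 = $2,023.53
Dependent care FSA: $161.47
Taxable wages = $2,023.53 − $161.47 = $1,862.06
Local income tax: $1,862.06 × 0.02 = $37.24
OASDI: $2,023.53 × 0.07 = $141.65
State disability insurance: $2,023.53 × 0.008 = $16.19
Parking deduction: $104.79
AD&D insurance premium: $37.81
Total deductions = $161.47 + $37.24 + $141.65 + $16.19 + $104.79 + $37.81 = $499.15
Net pay = $2,023.53 − $499.15 = $1,524.38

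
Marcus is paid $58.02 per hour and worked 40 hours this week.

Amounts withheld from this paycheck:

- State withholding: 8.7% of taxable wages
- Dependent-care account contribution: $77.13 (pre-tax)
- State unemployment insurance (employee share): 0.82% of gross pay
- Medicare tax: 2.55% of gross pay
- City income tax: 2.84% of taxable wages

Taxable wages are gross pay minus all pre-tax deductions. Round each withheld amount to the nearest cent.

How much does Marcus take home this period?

Gross pay: 40 × $58.02 = $2320.80
Dependent-care account contribution: $77.13
Taxable wages = $2320.80 − $77.13 = $2243.67
City income tax: $2243.67 × 0.0284 = $63.72
State withholding: $2243.67 × 0.087 = $195.20
Medicare tax: $2320.80 × 0.0255 = $59.18
State unemployment insurance (employee share): $2320.80 × 0.0082 = $19.03
Total deductions = $77.13 + $63.72 + $195.20 + $59.18 + $19.03 = $414.26
Net pay = $2320.80 − $414.26 = $1906.54

$1906.54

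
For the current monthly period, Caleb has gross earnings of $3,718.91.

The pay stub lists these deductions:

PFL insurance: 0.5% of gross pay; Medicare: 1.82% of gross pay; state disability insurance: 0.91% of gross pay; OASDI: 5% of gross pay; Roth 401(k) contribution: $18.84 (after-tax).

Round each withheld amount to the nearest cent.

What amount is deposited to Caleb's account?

OASDI: $3,718.91 × 0.05 = $185.95
Medicare: $3,718.91 × 0.0182 = $67.68
PFL insurance: $3,718.91 × 0.005 = $18.59
State disability insurance: $3,718.91 × 0.0091 = $33.84
Roth 401(k) contribution: $18.84
Total deductions = $185.95 + $67.68 + $18.59 + $33.84 + $18.84 = $324.90
Net pay = $3,718.91 − $324.90 = $3,394.01

$3,394.01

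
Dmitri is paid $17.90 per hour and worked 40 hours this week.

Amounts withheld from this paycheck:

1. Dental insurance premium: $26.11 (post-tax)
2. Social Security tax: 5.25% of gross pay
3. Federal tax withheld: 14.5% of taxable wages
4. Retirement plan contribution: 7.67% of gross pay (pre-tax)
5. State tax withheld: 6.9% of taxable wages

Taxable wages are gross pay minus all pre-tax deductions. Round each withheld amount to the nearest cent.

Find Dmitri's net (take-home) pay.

$455.91

Gross pay: 40 × $17.90 = $716.00
Retirement plan contribution: $716.00 × 0.0767 = $54.92
Taxable wages = $716.00 − $54.92 = $661.08
Federal tax withheld: $661.08 × 0.145 = $95.86
State tax withheld: $661.08 × 0.069 = $45.61
Social Security tax: $716.00 × 0.0525 = $37.59
Dental insurance premium: $26.11
Total deductions = $54.92 + $95.86 + $45.61 + $37.59 + $26.11 = $260.09
Net pay = $716.00 − $260.09 = $455.91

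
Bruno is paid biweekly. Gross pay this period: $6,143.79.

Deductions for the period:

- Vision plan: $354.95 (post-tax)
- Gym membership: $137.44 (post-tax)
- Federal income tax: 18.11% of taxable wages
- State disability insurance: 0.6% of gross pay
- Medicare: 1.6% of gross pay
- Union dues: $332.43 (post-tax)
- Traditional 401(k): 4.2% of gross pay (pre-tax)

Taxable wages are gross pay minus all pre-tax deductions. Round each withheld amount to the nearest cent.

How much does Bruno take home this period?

$3,859.86

Traditional 401(k): $6,143.79 × 0.042 = $258.04
Taxable wages = $6,143.79 − $258.04 = $5,885.75
Federal income tax: $5,885.75 × 0.1811 = $1,065.91
State disability insurance: $6,143.79 × 0.006 = $36.86
Medicare: $6,143.79 × 0.016 = $98.30
Vision plan: $354.95
Gym membership: $137.44
Union dues: $332.43
Total deductions = $258.04 + $1,065.91 + $36.86 + $98.30 + $354.95 + $137.44 + $332.43 = $2,283.93
Net pay = $6,143.79 − $2,283.93 = $3,859.86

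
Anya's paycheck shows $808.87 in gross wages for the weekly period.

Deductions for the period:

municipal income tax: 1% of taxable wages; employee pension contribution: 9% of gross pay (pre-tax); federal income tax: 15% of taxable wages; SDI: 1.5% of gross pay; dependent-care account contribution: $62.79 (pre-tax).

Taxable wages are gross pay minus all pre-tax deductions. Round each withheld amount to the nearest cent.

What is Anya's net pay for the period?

Dependent-care account contribution: $62.79
Employee pension contribution: $808.87 × 0.09 = $72.80
Pre-tax total = $62.79 + $72.80 = $135.59
Taxable wages = $808.87 − $135.59 = $673.28
Municipal income tax: $673.28 × 0.01 = $6.73
Federal income tax: $673.28 × 0.15 = $100.99
SDI: $808.87 × 0.015 = $12.13
Total deductions = $62.79 + $72.80 + $6.73 + $100.99 + $12.13 = $255.44
Net pay = $808.87 − $255.44 = $553.43

$553.43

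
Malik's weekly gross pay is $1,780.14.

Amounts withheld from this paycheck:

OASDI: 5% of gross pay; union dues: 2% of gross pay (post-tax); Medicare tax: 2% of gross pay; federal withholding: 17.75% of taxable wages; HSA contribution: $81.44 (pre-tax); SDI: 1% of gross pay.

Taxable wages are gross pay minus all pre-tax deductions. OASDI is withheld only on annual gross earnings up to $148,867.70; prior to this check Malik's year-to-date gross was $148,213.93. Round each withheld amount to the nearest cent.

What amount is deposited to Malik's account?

$1,275.49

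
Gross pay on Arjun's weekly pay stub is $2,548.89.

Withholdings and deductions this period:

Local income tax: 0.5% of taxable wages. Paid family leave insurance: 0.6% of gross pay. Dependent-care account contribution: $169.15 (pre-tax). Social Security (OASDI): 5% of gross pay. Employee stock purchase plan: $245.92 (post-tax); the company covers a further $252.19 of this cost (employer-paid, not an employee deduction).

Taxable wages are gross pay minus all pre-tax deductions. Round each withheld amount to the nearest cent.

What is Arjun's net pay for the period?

$1,979.19

Dependent-care account contribution: $169.15
Taxable wages = $2,548.89 − $169.15 = $2,379.74
Local income tax: $2,379.74 × 0.005 = $11.90
Paid family leave insurance: $2,548.89 × 0.006 = $15.29
Social Security (OASDI): $2,548.89 × 0.05 = $127.44
Employee stock purchase plan: $245.92
(Employer's $252.19 toward employee stock purchase plan is not withheld from the employee.)
Total deductions = $169.15 + $11.90 + $15.29 + $127.44 + $245.92 = $569.70
Net pay = $2,548.89 − $569.70 = $1,979.19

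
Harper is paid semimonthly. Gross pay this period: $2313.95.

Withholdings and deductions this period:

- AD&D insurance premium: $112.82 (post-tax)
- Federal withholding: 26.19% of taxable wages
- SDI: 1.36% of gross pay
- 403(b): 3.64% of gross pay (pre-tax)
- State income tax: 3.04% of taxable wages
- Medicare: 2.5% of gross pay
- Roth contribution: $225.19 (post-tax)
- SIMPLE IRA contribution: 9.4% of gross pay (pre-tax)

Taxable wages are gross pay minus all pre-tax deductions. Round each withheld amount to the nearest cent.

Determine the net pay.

$996.71

SIMPLE IRA contribution: $2313.95 × 0.094 = $217.51
403(b): $2313.95 × 0.0364 = $84.23
Pre-tax total = $217.51 + $84.23 = $301.74
Taxable wages = $2313.95 − $301.74 = $2012.21
State income tax: $2012.21 × 0.0304 = $61.17
Federal withholding: $2012.21 × 0.2619 = $527.00
SDI: $2313.95 × 0.0136 = $31.47
Medicare: $2313.95 × 0.025 = $57.85
AD&D insurance premium: $112.82
Roth contribution: $225.19
Total deductions = $217.51 + $84.23 + $61.17 + $527.00 + $31.47 + $57.85 + $112.82 + $225.19 = $1317.24
Net pay = $2313.95 − $1317.24 = $996.71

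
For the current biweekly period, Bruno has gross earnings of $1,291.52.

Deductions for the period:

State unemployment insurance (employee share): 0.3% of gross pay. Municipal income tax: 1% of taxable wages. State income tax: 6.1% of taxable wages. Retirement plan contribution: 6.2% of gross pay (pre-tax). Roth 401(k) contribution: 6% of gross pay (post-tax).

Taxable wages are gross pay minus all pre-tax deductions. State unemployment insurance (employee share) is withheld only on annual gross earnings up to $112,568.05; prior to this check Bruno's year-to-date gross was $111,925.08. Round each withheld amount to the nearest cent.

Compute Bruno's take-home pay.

$1,046.02

Retirement plan contribution: $1,291.52 × 0.062 = $80.07
Taxable wages = $1,291.52 − $80.07 = $1,211.45
State income tax: $1,211.45 × 0.061 = $73.90
Municipal income tax: $1,211.45 × 0.01 = $12.11
State unemployment insurance (employee share): only $112,568.05 − $111,925.08 = $642.97 of this check is subject → $642.97 × 0.003 = $1.93
Roth 401(k) contribution: $1,291.52 × 0.06 = $77.49
Total deductions = $80.07 + $73.90 + $12.11 + $1.93 + $77.49 = $245.50
Net pay = $1,291.52 − $245.50 = $1,046.02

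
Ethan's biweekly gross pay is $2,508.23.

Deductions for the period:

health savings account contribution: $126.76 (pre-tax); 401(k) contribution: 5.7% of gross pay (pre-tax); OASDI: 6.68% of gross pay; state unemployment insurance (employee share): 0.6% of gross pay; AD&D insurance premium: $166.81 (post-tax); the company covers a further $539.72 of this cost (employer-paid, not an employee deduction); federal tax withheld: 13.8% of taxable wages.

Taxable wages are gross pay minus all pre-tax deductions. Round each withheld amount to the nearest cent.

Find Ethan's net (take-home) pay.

Health savings account contribution: $126.76
401(k) contribution: $2,508.23 × 0.057 = $142.97
Pre-tax total = $126.76 + $142.97 = $269.73
Taxable wages = $2,508.23 − $269.73 = $2,238.50
Federal tax withheld: $2,238.50 × 0.138 = $308.91
State unemployment insurance (employee share): $2,508.23 × 0.006 = $15.05
OASDI: $2,508.23 × 0.0668 = $167.55
AD&D insurance premium: $166.81
(Employer's $539.72 toward AD&D insurance premium is not withheld from the employee.)
Total deductions = $126.76 + $142.97 + $308.91 + $15.05 + $167.55 + $166.81 = $928.05
Net pay = $2,508.23 − $928.05 = $1,580.18

$1,580.18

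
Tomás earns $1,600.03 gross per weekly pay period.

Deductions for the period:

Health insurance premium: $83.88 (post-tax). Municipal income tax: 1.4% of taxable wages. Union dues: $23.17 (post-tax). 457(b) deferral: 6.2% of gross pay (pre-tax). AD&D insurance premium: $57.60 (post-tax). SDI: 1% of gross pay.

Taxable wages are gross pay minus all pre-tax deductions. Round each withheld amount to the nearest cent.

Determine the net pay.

$1,299.17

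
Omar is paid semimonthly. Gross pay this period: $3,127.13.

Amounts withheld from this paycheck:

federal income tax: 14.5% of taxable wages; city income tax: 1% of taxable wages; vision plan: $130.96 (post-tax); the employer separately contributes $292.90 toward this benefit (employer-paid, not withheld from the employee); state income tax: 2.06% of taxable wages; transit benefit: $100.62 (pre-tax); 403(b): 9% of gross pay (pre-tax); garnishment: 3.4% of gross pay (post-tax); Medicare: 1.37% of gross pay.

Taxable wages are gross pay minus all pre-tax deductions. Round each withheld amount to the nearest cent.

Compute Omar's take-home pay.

$1,982.91

403(b): $3,127.13 × 0.09 = $281.44
Transit benefit: $100.62
Pre-tax total = $281.44 + $100.62 = $382.06
Taxable wages = $3,127.13 − $382.06 = $2,745.07
State income tax: $2,745.07 × 0.0206 = $56.55
City income tax: $2,745.07 × 0.01 = $27.45
Federal income tax: $2,745.07 × 0.145 = $398.04
Medicare: $3,127.13 × 0.0137 = $42.84
Garnishment: $3,127.13 × 0.034 = $106.32
Vision plan: $130.96
(Employer's $292.90 toward vision plan is not withheld from the employee.)
Total deductions = $281.44 + $100.62 + $56.55 + $27.45 + $398.04 + $42.84 + $106.32 + $130.96 = $1,144.22
Net pay = $3,127.13 − $1,144.22 = $1,982.91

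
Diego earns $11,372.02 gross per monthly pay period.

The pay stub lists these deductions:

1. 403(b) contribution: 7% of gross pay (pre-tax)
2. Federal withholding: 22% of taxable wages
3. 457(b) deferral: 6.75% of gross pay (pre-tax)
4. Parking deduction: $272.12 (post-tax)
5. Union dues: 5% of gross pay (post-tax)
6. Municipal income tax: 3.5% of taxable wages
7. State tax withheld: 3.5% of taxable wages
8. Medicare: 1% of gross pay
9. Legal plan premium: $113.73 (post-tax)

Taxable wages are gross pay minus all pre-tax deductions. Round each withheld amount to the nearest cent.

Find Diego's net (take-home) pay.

$5,895.78

457(b) deferral: $11,372.02 × 0.0675 = $767.61
403(b) contribution: $11,372.02 × 0.07 = $796.04
Pre-tax total = $767.61 + $796.04 = $1,563.65
Taxable wages = $11,372.02 − $1,563.65 = $9,808.37
Municipal income tax: $9,808.37 × 0.035 = $343.29
Federal withholding: $9,808.37 × 0.22 = $2,157.84
State tax withheld: $9,808.37 × 0.035 = $343.29
Medicare: $11,372.02 × 0.01 = $113.72
Union dues: $11,372.02 × 0.05 = $568.60
Legal plan premium: $113.73
Parking deduction: $272.12
Total deductions = $767.61 + $796.04 + $343.29 + $2,157.84 + $343.29 + $113.72 + $568.60 + $113.73 + $272.12 = $5,476.24
Net pay = $11,372.02 − $5,476.24 = $5,895.78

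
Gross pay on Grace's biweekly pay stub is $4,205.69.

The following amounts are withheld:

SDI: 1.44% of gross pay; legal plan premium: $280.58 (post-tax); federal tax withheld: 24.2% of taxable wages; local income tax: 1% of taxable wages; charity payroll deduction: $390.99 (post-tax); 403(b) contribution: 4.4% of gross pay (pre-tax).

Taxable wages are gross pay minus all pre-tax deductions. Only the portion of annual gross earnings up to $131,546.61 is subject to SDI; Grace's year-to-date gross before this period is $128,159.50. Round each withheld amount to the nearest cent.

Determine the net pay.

$2,287.10

403(b) contribution: $4,205.69 × 0.044 = $185.05
Taxable wages = $4,205.69 − $185.05 = $4,020.64
Federal tax withheld: $4,020.64 × 0.242 = $972.99
Local income tax: $4,020.64 × 0.01 = $40.21
SDI: only $131,546.61 − $128,159.50 = $3,387.11 of this check is subject → $3,387.11 × 0.0144 = $48.77
Legal plan premium: $280.58
Charity payroll deduction: $390.99
Total deductions = $185.05 + $972.99 + $40.21 + $48.77 + $280.58 + $390.99 = $1,918.59
Net pay = $4,205.69 − $1,918.59 = $2,287.10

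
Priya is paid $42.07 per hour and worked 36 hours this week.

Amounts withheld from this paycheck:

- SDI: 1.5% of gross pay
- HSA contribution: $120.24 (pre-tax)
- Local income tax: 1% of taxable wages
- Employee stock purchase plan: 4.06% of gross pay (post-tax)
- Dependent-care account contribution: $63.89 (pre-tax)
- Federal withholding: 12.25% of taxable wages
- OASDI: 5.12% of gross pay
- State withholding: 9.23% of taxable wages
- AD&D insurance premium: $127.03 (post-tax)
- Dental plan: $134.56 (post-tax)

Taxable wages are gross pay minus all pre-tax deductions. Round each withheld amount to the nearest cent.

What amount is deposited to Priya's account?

$607.99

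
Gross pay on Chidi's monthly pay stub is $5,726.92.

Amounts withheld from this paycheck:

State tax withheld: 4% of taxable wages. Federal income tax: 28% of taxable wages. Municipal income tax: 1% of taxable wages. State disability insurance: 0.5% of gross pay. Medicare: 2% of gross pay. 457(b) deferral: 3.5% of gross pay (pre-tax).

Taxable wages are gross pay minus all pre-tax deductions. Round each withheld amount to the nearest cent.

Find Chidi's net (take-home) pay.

$3,559.58

457(b) deferral: $5,726.92 × 0.035 = $200.44
Taxable wages = $5,726.92 − $200.44 = $5,526.48
Municipal income tax: $5,526.48 × 0.01 = $55.26
State tax withheld: $5,526.48 × 0.04 = $221.06
Federal income tax: $5,526.48 × 0.28 = $1,547.41
State disability insurance: $5,726.92 × 0.005 = $28.63
Medicare: $5,726.92 × 0.02 = $114.54
Total deductions = $200.44 + $55.26 + $221.06 + $1,547.41 + $28.63 + $114.54 = $2,167.34
Net pay = $5,726.92 − $2,167.34 = $3,559.58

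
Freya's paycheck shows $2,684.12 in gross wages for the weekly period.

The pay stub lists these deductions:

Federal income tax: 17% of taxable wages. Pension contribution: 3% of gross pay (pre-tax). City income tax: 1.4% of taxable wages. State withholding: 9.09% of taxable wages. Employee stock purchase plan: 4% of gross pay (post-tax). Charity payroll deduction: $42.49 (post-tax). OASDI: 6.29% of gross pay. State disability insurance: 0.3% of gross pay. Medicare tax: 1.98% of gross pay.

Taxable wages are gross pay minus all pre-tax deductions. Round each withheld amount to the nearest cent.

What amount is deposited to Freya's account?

$1,507.99

Pension contribution: $2,684.12 × 0.03 = $80.52
Taxable wages = $2,684.12 − $80.52 = $2,603.60
City income tax: $2,603.60 × 0.014 = $36.45
Federal income tax: $2,603.60 × 0.17 = $442.61
State withholding: $2,603.60 × 0.0909 = $236.67
State disability insurance: $2,684.12 × 0.003 = $8.05
OASDI: $2,684.12 × 0.0629 = $168.83
Medicare tax: $2,684.12 × 0.0198 = $53.15
Employee stock purchase plan: $2,684.12 × 0.04 = $107.36
Charity payroll deduction: $42.49
Total deductions = $80.52 + $36.45 + $442.61 + $236.67 + $8.05 + $168.83 + $53.15 + $107.36 + $42.49 = $1,176.13
Net pay = $2,684.12 − $1,176.13 = $1,507.99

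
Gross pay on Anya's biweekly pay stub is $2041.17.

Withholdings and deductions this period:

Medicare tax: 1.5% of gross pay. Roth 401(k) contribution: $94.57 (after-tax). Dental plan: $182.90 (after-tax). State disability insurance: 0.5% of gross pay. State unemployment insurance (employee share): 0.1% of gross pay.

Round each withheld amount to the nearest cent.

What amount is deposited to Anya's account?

State disability insurance: $2041.17 × 0.005 = $10.21
Medicare tax: $2041.17 × 0.015 = $30.62
State unemployment insurance (employee share): $2041.17 × 0.001 = $2.04
Roth 401(k) contribution: $94.57
Dental plan: $182.90
Total deductions = $10.21 + $30.62 + $2.04 + $94.57 + $182.90 = $320.34
Net pay = $2041.17 − $320.34 = $1720.83

$1720.83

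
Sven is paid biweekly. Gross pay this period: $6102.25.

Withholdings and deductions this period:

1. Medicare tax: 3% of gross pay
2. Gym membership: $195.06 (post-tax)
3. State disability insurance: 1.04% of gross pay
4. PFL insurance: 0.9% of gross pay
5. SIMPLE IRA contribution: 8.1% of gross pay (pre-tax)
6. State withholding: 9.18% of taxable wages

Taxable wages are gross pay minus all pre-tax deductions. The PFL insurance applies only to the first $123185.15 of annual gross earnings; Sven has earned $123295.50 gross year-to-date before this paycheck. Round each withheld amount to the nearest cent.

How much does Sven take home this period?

SIMPLE IRA contribution: $6102.25 × 0.081 = $494.28
Taxable wages = $6102.25 − $494.28 = $5607.97
State withholding: $5607.97 × 0.0918 = $514.81
PFL insurance: annual cap $123185.15 already reached (YTD $123295.50), so $0.00
State disability insurance: $6102.25 × 0.0104 = $63.46
Medicare tax: $6102.25 × 0.03 = $183.07
Gym membership: $195.06
Total deductions = $494.28 + $514.81 + $0.00 + $63.46 + $183.07 + $195.06 = $1450.68
Net pay = $6102.25 − $1450.68 = $4651.57

$4651.57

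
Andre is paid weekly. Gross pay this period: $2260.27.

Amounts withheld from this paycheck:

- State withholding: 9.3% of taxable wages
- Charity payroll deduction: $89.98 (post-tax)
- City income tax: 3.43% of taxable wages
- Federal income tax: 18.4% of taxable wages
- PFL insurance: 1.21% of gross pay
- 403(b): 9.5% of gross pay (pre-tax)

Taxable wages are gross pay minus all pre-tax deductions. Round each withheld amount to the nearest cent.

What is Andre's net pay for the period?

$1291.43

403(b): $2260.27 × 0.095 = $214.73
Taxable wages = $2260.27 − $214.73 = $2045.54
City income tax: $2045.54 × 0.0343 = $70.16
Federal income tax: $2045.54 × 0.184 = $376.38
State withholding: $2045.54 × 0.093 = $190.24
PFL insurance: $2260.27 × 0.0121 = $27.35
Charity payroll deduction: $89.98
Total deductions = $214.73 + $70.16 + $376.38 + $190.24 + $27.35 + $89.98 = $968.84
Net pay = $2260.27 − $968.84 = $1291.43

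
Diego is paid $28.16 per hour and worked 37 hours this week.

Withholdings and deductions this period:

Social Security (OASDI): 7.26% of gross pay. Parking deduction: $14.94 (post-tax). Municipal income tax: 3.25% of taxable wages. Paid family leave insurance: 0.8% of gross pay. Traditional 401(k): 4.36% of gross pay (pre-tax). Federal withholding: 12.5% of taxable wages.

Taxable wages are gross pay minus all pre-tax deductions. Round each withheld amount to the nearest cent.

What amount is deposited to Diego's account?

Gross pay: 37 × $28.16 = $1,041.92
Traditional 401(k): $1,041.92 × 0.0436 = $45.43
Taxable wages = $1,041.92 − $45.43 = $996.49
Municipal income tax: $996.49 × 0.0325 = $32.39
Federal withholding: $996.49 × 0.125 = $124.56
Paid family leave insurance: $1,041.92 × 0.008 = $8.34
Social Security (OASDI): $1,041.92 × 0.0726 = $75.64
Parking deduction: $14.94
Total deductions = $45.43 + $32.39 + $124.56 + $8.34 + $75.64 + $14.94 = $301.30
Net pay = $1,041.92 − $301.30 = $740.62

$740.62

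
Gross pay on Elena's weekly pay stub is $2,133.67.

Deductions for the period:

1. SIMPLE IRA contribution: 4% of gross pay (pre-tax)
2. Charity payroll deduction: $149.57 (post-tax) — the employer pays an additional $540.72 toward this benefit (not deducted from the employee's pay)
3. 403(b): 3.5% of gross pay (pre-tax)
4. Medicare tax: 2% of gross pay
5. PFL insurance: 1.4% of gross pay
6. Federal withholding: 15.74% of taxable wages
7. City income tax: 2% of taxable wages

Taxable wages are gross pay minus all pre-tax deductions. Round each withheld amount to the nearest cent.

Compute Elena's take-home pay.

$1,401.41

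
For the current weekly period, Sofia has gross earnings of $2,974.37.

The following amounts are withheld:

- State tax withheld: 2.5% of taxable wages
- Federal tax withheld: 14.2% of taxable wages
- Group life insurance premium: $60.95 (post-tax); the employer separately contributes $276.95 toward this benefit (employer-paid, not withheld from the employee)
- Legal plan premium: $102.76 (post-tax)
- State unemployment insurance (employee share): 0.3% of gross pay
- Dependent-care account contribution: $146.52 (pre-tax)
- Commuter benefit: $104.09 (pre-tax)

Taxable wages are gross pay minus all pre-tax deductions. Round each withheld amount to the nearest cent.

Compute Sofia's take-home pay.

Commuter benefit: $104.09
Dependent-care account contribution: $146.52
Pre-tax total = $104.09 + $146.52 = $250.61
Taxable wages = $2,974.37 − $250.61 = $2,723.76
State tax withheld: $2,723.76 × 0.025 = $68.09
Federal tax withheld: $2,723.76 × 0.142 = $386.77
State unemployment insurance (employee share): $2,974.37 × 0.003 = $8.92
Group life insurance premium: $60.95
Legal plan premium: $102.76
(Employer's $276.95 toward group life insurance premium is not withheld from the employee.)
Total deductions = $104.09 + $146.52 + $68.09 + $386.77 + $8.92 + $60.95 + $102.76 = $878.10
Net pay = $2,974.37 − $878.10 = $2,096.27

$2,096.27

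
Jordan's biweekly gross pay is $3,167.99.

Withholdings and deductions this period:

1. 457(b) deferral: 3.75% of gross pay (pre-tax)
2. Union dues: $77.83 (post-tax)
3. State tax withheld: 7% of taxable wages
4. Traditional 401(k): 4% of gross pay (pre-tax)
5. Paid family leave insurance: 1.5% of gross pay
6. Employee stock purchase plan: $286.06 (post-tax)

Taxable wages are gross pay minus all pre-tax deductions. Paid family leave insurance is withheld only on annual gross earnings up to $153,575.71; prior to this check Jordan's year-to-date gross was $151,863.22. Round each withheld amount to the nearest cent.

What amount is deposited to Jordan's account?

Traditional 401(k): $3,167.99 × 0.04 = $126.72
457(b) deferral: $3,167.99 × 0.0375 = $118.80
Pre-tax total = $126.72 + $118.80 = $245.52
Taxable wages = $3,167.99 − $245.52 = $2,922.47
State tax withheld: $2,922.47 × 0.07 = $204.57
Paid family leave insurance: only $153,575.71 − $151,863.22 = $1,712.49 of this check is subject → $1,712.49 × 0.015 = $25.69
Employee stock purchase plan: $286.06
Union dues: $77.83
Total deductions = $126.72 + $118.80 + $204.57 + $25.69 + $286.06 + $77.83 = $839.67
Net pay = $3,167.99 − $839.67 = $2,328.32

$2,328.32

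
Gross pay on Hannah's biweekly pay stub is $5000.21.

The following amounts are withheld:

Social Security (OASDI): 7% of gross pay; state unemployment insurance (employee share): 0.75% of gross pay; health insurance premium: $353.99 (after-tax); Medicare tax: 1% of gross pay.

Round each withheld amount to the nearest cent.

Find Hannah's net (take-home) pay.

Medicare tax: $5000.21 × 0.01 = $50.00
Social Security (OASDI): $5000.21 × 0.07 = $350.01
State unemployment insurance (employee share): $5000.21 × 0.0075 = $37.50
Health insurance premium: $353.99
Total deductions = $50.00 + $350.01 + $37.50 + $353.99 = $791.50
Net pay = $5000.21 − $791.50 = $4208.71

$4208.71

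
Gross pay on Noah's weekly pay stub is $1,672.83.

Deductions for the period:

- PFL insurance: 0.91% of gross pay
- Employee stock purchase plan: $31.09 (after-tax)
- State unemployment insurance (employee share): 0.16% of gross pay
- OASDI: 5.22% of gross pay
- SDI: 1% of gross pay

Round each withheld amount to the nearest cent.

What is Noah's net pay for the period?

$1,519.79

State unemployment insurance (employee share): $1,672.83 × 0.0016 = $2.68
OASDI: $1,672.83 × 0.0522 = $87.32
PFL insurance: $1,672.83 × 0.0091 = $15.22
SDI: $1,672.83 × 0.01 = $16.73
Employee stock purchase plan: $31.09
Total deductions = $2.68 + $87.32 + $15.22 + $16.73 + $31.09 = $153.04
Net pay = $1,672.83 − $153.04 = $1,519.79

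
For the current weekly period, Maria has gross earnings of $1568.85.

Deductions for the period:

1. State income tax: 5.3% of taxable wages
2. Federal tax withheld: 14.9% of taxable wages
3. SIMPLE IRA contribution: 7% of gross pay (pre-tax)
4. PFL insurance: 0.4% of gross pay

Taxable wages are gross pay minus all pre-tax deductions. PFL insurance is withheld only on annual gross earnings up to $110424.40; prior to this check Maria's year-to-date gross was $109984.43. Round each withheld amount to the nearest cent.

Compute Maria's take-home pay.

$1162.54

SIMPLE IRA contribution: $1568.85 × 0.07 = $109.82
Taxable wages = $1568.85 − $109.82 = $1459.03
State income tax: $1459.03 × 0.053 = $77.33
Federal tax withheld: $1459.03 × 0.149 = $217.40
PFL insurance: only $110424.40 − $109984.43 = $439.97 of this check is subject → $439.97 × 0.004 = $1.76
Total deductions = $109.82 + $77.33 + $217.40 + $1.76 = $406.31
Net pay = $1568.85 − $406.31 = $1162.54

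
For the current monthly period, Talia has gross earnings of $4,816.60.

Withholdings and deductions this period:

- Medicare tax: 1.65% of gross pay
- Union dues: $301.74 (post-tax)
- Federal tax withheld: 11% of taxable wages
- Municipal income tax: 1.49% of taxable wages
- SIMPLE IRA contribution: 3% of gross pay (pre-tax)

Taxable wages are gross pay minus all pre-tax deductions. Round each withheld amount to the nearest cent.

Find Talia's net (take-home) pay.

$3,707.35

SIMPLE IRA contribution: $4,816.60 × 0.03 = $144.50
Taxable wages = $4,816.60 − $144.50 = $4,672.10
Federal tax withheld: $4,672.10 × 0.11 = $513.93
Municipal income tax: $4,672.10 × 0.0149 = $69.61
Medicare tax: $4,816.60 × 0.0165 = $79.47
Union dues: $301.74
Total deductions = $144.50 + $513.93 + $69.61 + $79.47 + $301.74 = $1,109.25
Net pay = $4,816.60 − $1,109.25 = $3,707.35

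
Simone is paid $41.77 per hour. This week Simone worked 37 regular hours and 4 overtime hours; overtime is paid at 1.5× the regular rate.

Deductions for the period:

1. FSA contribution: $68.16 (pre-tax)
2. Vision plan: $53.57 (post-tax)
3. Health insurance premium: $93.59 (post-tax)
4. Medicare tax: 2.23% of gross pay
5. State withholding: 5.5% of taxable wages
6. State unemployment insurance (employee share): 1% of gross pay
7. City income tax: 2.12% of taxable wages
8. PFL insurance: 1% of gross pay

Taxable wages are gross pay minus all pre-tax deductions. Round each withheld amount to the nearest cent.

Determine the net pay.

$1,373.15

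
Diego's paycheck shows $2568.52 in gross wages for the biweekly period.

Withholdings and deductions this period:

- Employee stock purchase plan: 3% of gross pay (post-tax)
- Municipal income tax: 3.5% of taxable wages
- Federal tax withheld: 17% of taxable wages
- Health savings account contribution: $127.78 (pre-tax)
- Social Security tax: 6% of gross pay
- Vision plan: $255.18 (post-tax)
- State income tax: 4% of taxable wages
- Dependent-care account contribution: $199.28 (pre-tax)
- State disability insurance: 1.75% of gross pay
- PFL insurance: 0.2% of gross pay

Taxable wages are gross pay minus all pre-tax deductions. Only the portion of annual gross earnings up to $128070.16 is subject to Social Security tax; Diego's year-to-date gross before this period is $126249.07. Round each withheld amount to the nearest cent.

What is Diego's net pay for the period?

Health savings account contribution: $127.78
Dependent-care account contribution: $199.28
Pre-tax total = $127.78 + $199.28 = $327.06
Taxable wages = $2568.52 − $327.06 = $2241.46
Federal tax withheld: $2241.46 × 0.17 = $381.05
State income tax: $2241.46 × 0.04 = $89.66
Municipal income tax: $2241.46 × 0.035 = $78.45
PFL insurance: $2568.52 × 0.002 = $5.14
State disability insurance: $2568.52 × 0.0175 = $44.95
Social Security tax: only $128070.16 − $126249.07 = $1821.09 of this check is subject → $1821.09 × 0.06 = $109.27
Vision plan: $255.18
Employee stock purchase plan: $2568.52 × 0.03 = $77.06
Total deductions = $127.78 + $199.28 + $381.05 + $89.66 + $78.45 + $5.14 + $44.95 + $109.27 + $255.18 + $77.06 = $1367.82
Net pay = $2568.52 − $1367.82 = $1200.70

$1200.70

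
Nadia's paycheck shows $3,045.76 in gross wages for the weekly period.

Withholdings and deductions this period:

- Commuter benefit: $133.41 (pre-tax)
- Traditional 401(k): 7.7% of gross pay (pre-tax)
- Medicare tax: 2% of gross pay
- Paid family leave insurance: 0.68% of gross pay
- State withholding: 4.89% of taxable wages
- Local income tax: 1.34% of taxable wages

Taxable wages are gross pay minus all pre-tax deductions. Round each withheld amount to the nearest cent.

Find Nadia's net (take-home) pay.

Commuter benefit: $133.41
Traditional 401(k): $3,045.76 × 0.077 = $234.52
Pre-tax total = $133.41 + $234.52 = $367.93
Taxable wages = $3,045.76 − $367.93 = $2,677.83
State withholding: $2,677.83 × 0.0489 = $130.95
Local income tax: $2,677.83 × 0.0134 = $35.88
Medicare tax: $3,045.76 × 0.02 = $60.92
Paid family leave insurance: $3,045.76 × 0.0068 = $20.71
Total deductions = $133.41 + $234.52 + $130.95 + $35.88 + $60.92 + $20.71 = $616.39
Net pay = $3,045.76 − $616.39 = $2,429.37

$2,429.37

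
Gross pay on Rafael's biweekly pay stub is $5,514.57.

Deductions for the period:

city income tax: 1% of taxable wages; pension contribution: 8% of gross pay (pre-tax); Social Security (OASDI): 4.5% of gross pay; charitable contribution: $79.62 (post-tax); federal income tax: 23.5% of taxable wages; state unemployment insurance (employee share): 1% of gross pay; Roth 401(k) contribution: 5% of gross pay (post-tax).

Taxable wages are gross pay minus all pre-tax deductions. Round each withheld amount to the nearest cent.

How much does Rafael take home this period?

$3,171.76

Pension contribution: $5,514.57 × 0.08 = $441.17
Taxable wages = $5,514.57 − $441.17 = $5,073.40
City income tax: $5,073.40 × 0.01 = $50.73
Federal income tax: $5,073.40 × 0.235 = $1,192.25
State unemployment insurance (employee share): $5,514.57 × 0.01 = $55.15
Social Security (OASDI): $5,514.57 × 0.045 = $248.16
Roth 401(k) contribution: $5,514.57 × 0.05 = $275.73
Charitable contribution: $79.62
Total deductions = $441.17 + $50.73 + $1,192.25 + $55.15 + $248.16 + $275.73 + $79.62 = $2,342.81
Net pay = $5,514.57 − $2,342.81 = $3,171.76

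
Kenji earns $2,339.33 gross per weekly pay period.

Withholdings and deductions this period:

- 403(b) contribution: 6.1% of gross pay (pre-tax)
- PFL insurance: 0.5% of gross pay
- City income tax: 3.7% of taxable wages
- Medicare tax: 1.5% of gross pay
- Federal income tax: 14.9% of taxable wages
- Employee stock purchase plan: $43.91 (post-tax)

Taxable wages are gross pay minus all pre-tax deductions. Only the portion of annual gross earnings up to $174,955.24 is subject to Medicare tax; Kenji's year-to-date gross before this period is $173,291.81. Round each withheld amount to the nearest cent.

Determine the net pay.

$1,707.49

403(b) contribution: $2,339.33 × 0.061 = $142.70
Taxable wages = $2,339.33 − $142.70 = $2,196.63
City income tax: $2,196.63 × 0.037 = $81.28
Federal income tax: $2,196.63 × 0.149 = $327.30
PFL insurance: $2,339.33 × 0.005 = $11.70
Medicare tax: only $174,955.24 − $173,291.81 = $1,663.43 of this check is subject → $1,663.43 × 0.015 = $24.95
Employee stock purchase plan: $43.91
Total deductions = $142.70 + $81.28 + $327.30 + $11.70 + $24.95 + $43.91 = $631.84
Net pay = $2,339.33 − $631.84 = $1,707.49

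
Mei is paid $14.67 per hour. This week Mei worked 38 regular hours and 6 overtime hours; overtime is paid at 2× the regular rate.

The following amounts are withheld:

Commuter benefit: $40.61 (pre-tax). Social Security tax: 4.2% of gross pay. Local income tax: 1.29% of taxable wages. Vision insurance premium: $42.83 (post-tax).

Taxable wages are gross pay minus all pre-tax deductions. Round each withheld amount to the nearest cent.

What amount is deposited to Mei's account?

$610.31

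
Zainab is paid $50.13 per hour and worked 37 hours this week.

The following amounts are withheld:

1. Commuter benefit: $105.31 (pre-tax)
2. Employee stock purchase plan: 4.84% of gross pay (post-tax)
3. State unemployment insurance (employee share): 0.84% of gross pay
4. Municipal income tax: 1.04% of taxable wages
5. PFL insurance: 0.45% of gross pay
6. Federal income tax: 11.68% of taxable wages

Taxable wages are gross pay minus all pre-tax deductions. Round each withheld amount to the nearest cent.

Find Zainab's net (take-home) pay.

$1,413.27

Gross pay: 37 × $50.13 = $1,854.81
Commuter benefit: $105.31
Taxable wages = $1,854.81 − $105.31 = $1,749.50
Municipal income tax: $1,749.50 × 0.0104 = $18.19
Federal income tax: $1,749.50 × 0.1168 = $204.34
State unemployment insurance (employee share): $1,854.81 × 0.0084 = $15.58
PFL insurance: $1,854.81 × 0.0045 = $8.35
Employee stock purchase plan: $1,854.81 × 0.0484 = $89.77
Total deductions = $105.31 + $18.19 + $204.34 + $15.58 + $8.35 + $89.77 = $441.54
Net pay = $1,854.81 − $441.54 = $1,413.27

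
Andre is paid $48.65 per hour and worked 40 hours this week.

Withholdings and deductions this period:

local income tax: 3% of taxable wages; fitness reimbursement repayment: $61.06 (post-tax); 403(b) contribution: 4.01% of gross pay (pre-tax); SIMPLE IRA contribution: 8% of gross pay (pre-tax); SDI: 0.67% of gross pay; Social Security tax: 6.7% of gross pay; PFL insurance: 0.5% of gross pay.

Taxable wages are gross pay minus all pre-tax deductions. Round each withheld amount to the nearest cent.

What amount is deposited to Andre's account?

Gross pay: 40 × $48.65 = $1946.00
403(b) contribution: $1946.00 × 0.0401 = $78.03
SIMPLE IRA contribution: $1946.00 × 0.08 = $155.68
Pre-tax total = $78.03 + $155.68 = $233.71
Taxable wages = $1946.00 − $233.71 = $1712.29
Local income tax: $1712.29 × 0.03 = $51.37
PFL insurance: $1946.00 × 0.005 = $9.73
Social Security tax: $1946.00 × 0.067 = $130.38
SDI: $1946.00 × 0.0067 = $13.04
Fitness reimbursement repayment: $61.06
Total deductions = $78.03 + $155.68 + $51.37 + $9.73 + $130.38 + $13.04 + $61.06 = $499.29
Net pay = $1946.00 − $499.29 = $1446.71

$1446.71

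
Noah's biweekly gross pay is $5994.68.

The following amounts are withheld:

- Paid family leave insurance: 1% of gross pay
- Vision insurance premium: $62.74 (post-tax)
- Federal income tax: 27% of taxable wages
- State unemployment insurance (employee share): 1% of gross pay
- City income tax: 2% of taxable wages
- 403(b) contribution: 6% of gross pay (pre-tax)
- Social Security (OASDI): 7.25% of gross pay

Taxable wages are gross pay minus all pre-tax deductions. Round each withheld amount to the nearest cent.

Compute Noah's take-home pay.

403(b) contribution: $5994.68 × 0.06 = $359.68
Taxable wages = $5994.68 − $359.68 = $5635.00
Federal income tax: $5635.00 × 0.27 = $1521.45
City income tax: $5635.00 × 0.02 = $112.70
Paid family leave insurance: $5994.68 × 0.01 = $59.95
Social Security (OASDI): $5994.68 × 0.0725 = $434.61
State unemployment insurance (employee share): $5994.68 × 0.01 = $59.95
Vision insurance premium: $62.74
Total deductions = $359.68 + $1521.45 + $112.70 + $59.95 + $434.61 + $59.95 + $62.74 = $2611.08
Net pay = $5994.68 − $2611.08 = $3383.60

$3383.60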